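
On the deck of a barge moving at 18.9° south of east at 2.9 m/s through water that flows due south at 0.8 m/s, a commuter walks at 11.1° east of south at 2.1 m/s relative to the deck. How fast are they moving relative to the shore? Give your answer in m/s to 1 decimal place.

4.9 m/s

In east/north components (m/s): commuter relative to barge = (0.404, -2.061); barge relative to water = (2.744, -0.939); water relative to ground = (0.000, -0.800).
Sum = (3.148, -3.800) m/s.
Speed = |(3.148, -3.800)| = 4.935 m/s.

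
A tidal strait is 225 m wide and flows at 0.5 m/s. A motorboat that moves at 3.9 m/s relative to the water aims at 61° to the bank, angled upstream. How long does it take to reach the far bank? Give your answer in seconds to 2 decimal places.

The component of the motorboat's velocity perpendicular to the bank is 3.9 × sin 61° = 3.411 m/s.
The flow acts along the bank and has no component across it.
Time = 225 / 3.411 = 65.963 s.

65.96 s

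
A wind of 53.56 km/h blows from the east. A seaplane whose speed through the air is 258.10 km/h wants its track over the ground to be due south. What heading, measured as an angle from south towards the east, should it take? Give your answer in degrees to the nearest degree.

The wind pushes perpendicular to the desired track; the heading must have a component into the wind equal to 53.56 km/h: 258.10 sin θ = 53.56.
sin θ = 0.2075, so θ = 11.977°.

12°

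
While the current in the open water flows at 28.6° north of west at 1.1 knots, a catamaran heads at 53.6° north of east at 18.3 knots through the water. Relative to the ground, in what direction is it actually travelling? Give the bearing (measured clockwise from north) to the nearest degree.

033°

Taking east as x and north as y: velocity relative to the water = (10.860, 14.730) knots; the water relative to ground = (-0.966, 0.527) knots.
Velocity relative to ground = (10.860, 14.730) + (-0.966, 0.527) = (9.894, 15.256) knots.
Bearing = atan2(9.89, 15.26) = 32.96° clockwise from north.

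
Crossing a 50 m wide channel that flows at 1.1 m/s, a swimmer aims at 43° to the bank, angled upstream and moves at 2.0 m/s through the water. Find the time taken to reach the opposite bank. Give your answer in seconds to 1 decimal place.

36.7 s

The component of the swimmer's velocity perpendicular to the bank is 2.0 × sin 43° = 1.364 m/s.
Only the cross-stream component determines the crossing time; the current contributes nothing perpendicular to the bank.
Time = 50 / 1.364 = 36.657 s.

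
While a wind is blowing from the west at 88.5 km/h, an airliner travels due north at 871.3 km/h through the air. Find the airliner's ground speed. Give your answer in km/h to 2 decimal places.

875.78 km/h

Taking east as x and north as y: velocity relative to the air = (0.000, 871.300) km/h; the air relative to ground = (88.500, 0.000) km/h.
Velocity relative to ground = (0.000, 871.300) + (88.500, 0.000) = (88.500, 871.300) km/h.
Speed = |(88.500, 871.300)| = 875.783 km/h.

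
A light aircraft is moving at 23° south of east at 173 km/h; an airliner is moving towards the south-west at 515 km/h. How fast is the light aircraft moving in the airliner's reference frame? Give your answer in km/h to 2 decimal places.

Taking east as x and north as y: light aircraft velocity = (159.247, -67.596) km/h; airliner velocity = (-364.160, -364.160) km/h.
Velocity of light aircraft relative to airliner = (159.247, -67.596) − (-364.160, -364.160) = (523.407, 296.564) km/h.
Magnitude = |(523.407, 296.564)| = 601.586 km/h.

601.59 km/h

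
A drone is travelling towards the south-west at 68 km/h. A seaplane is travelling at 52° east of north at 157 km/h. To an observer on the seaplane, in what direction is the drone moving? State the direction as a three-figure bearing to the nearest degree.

Taking east as x and north as y: drone velocity = (-48.083, -48.083) km/h; seaplane velocity = (123.718, 96.659) km/h.
Velocity of drone relative to seaplane = (-48.083, -48.083) − (123.718, 96.659) = (-171.801, -144.742) km/h.
Bearing = atan2(-171.80, -144.74) = 229.89° clockwise from north.

230°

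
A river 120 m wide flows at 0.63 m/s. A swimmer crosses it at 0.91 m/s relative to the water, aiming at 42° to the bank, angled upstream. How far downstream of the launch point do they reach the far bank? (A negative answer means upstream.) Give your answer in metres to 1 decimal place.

-9.1 m

Perpendicular speed = 0.609 m/s; crossing time = 120 / 0.609 = 197.074 s.
Net downstream speed = -0.046 m/s.
Drift = -0.046 × 197.074 = -9.117 m (upstream).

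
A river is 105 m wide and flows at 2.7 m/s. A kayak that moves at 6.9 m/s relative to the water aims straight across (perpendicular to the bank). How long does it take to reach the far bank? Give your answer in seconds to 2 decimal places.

The component of the kayak's velocity perpendicular to the bank is 6.9 m/s.
The flow acts along the bank and has no component across it.
Time = 105 / 6.900 = 15.217 s.

15.22 s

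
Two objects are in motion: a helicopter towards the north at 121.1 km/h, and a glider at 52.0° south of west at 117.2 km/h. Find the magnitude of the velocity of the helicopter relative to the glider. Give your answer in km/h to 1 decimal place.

Taking east as x and north as y: helicopter velocity = (0.000, 121.100) km/h; glider velocity = (-72.156, -92.355) km/h.
Velocity of helicopter relative to glider = (0.000, 121.100) − (-72.156, -92.355) = (72.156, 213.455) km/h.
Magnitude = |(72.156, 213.455)| = 225.321 km/h.

225.3 km/h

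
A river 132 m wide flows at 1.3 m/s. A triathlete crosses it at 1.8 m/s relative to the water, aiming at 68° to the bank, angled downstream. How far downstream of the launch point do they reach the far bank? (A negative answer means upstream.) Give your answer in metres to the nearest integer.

156 m

Perpendicular speed = 1.669 m/s; crossing time = 132 / 1.669 = 79.093 s.
Net downstream speed = 1.974 m/s.
Drift = 1.974 × 79.093 = 156.152 m (downstream).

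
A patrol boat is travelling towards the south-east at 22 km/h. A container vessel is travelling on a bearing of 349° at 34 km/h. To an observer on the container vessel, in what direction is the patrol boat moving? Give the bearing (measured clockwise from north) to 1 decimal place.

155.7°

Taking east as x and north as y: patrol boat velocity = (15.556, -15.556) km/h; container vessel velocity = (-6.488, 33.375) km/h.
Velocity of patrol boat relative to container vessel = (15.556, -15.556) − (-6.488, 33.375) = (22.044, -48.932) km/h.
Bearing = atan2(22.04, -48.93) = 155.75° clockwise from north.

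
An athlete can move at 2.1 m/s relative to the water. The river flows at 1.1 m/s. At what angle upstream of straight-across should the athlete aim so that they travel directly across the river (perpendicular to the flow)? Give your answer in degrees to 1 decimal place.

To cancel the current, the upstream component of the athlete's velocity must equal the flow: 2.1 sin θ = 1.1.
sin θ = 1.1 / 2.1 = 0.5238.
θ = arcsin(0.5238) = 31.588°.

31.6°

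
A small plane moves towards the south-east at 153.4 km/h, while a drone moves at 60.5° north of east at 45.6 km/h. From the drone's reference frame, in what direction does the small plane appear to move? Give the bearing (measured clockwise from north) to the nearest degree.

150°

Taking east as x and north as y: small plane velocity = (108.470, -108.470) km/h; drone velocity = (22.455, 39.688) km/h.
Velocity of small plane relative to drone = (108.470, -108.470) − (22.455, 39.688) = (86.016, -148.158) km/h.
Bearing = atan2(86.02, -148.16) = 149.86° clockwise from north.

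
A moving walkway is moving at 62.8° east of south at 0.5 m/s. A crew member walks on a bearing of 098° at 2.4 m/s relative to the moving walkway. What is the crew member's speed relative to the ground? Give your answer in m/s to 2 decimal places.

2.88 m/s

Taking east as x and north as y: moving walkway velocity = (0.445, -0.229) m/s; crew member velocity relative to moving walkway = (2.377, -0.334) m/s.
Velocity relative to ground = (0.445, -0.229) + (2.377, -0.334) = (2.821, -0.563) m/s.
Speed = |(2.821, -0.563)| = 2.877 m/s.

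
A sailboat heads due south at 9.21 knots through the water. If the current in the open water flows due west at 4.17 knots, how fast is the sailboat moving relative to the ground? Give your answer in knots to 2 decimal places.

10.11 knots

Taking east as x and north as y: velocity relative to the water = (0.000, -9.210) knots; the water relative to ground = (-4.170, 0.000) knots.
Velocity relative to ground = (0.000, -9.210) + (-4.170, 0.000) = (-4.170, -9.210) knots.
Speed = |(-4.170, -9.210)| = 10.110 knots.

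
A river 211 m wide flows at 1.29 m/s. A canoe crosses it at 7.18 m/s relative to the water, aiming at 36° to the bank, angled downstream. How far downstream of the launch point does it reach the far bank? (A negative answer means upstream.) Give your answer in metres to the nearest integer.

Perpendicular speed = 4.220 m/s; crossing time = 211 / 4.220 = 49.996 s.
Net downstream speed = 7.099 m/s.
Drift = 7.099 × 49.996 = 354.912 m (downstream).

355 m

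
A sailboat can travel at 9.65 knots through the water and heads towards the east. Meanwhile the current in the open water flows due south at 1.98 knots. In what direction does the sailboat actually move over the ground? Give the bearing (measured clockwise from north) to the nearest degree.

102°

Taking east as x and north as y: velocity relative to the water = (9.650, 0.000) knots; the water relative to ground = (0.000, -1.980) knots.
Velocity relative to ground = (9.650, 0.000) + (0.000, -1.980) = (9.650, -1.980) knots.
Bearing = atan2(9.65, -1.98) = 101.60° clockwise from north.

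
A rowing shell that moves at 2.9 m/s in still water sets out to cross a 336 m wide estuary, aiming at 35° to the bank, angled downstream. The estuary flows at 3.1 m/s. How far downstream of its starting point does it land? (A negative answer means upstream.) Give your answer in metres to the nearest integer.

Perpendicular speed = 1.663 m/s; crossing time = 336 / 1.663 = 201.999 s.
Net downstream speed = 5.476 m/s.
Drift = 5.476 × 201.999 = 1106.056 m (downstream).

1106 m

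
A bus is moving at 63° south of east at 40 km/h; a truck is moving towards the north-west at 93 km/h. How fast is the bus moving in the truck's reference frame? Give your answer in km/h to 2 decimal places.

131.62 km/h

Taking east as x and north as y: bus velocity = (18.160, -35.640) km/h; truck velocity = (-65.761, 65.761) km/h.
Velocity of bus relative to truck = (18.160, -35.640) − (-65.761, 65.761) = (83.921, -101.401) km/h.
Magnitude = |(83.921, -101.401)| = 131.624 km/h.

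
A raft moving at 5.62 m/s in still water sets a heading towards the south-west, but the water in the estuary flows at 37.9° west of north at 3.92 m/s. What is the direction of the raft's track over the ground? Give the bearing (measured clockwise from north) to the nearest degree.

262°

Taking east as x and north as y: velocity relative to the water = (-3.974, -3.974) m/s; the water relative to ground = (-2.408, 3.093) m/s.
Velocity relative to ground = (-3.974, -3.974) + (-2.408, 3.093) = (-6.382, -0.881) m/s.
Bearing = atan2(-6.38, -0.88) = 262.14° clockwise from north.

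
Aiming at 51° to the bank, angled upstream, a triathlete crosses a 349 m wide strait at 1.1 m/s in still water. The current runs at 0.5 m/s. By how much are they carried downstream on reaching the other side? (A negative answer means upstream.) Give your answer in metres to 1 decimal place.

Perpendicular speed = 0.855 m/s; crossing time = 349 / 0.855 = 408.254 s.
Net downstream speed = -0.192 m/s.
Drift = -0.192 × 408.254 = -78.488 m (upstream).

-78.5 m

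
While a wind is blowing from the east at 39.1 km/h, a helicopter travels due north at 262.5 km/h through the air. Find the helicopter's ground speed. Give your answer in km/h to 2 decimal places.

265.40 km/h

Taking east as x and north as y: velocity relative to the air = (0.000, 262.500) km/h; the air relative to ground = (-39.100, 0.000) km/h.
Velocity relative to ground = (0.000, 262.500) + (-39.100, 0.000) = (-39.100, 262.500) km/h.
Speed = |(-39.100, 262.500)| = 265.396 km/h.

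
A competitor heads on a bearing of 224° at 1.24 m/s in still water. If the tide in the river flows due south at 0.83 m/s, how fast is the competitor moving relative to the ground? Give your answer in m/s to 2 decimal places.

1.93 m/s

Taking east as x and north as y: velocity relative to the water = (-0.861, -0.892) m/s; the water relative to ground = (0.000, -0.830) m/s.
Velocity relative to ground = (-0.861, -0.892) + (0.000, -0.830) = (-0.861, -1.722) m/s.
Speed = |(-0.861, -1.722)| = 1.925 m/s.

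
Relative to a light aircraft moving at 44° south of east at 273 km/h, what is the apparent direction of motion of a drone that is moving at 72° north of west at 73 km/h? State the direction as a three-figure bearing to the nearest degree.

Taking east as x and north as y: drone velocity = (-22.558, 69.427) km/h; light aircraft velocity = (196.380, -189.642) km/h.
Velocity of drone relative to light aircraft = (-22.558, 69.427) − (196.380, -189.642) = (-218.938, 259.069) km/h.
Bearing = atan2(-218.94, 259.07) = 319.80° clockwise from north.

320°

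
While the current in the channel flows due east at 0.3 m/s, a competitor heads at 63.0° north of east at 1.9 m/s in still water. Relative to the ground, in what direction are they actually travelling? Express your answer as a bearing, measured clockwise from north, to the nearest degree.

Taking east as x and north as y: velocity relative to the water = (0.863, 1.693) m/s; the water relative to ground = (0.300, 0.000) m/s.
Velocity relative to ground = (0.863, 1.693) + (0.300, 0.000) = (1.163, 1.693) m/s.
Bearing = atan2(1.16, 1.69) = 34.48° clockwise from north.

034°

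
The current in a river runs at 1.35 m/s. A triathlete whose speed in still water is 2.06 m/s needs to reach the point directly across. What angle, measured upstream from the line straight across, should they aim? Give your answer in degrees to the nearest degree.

To cancel the current, the upstream component of the triathlete's velocity must equal the flow: 2.06 sin θ = 1.35.
sin θ = 1.35 / 2.06 = 0.6553.
θ = arcsin(0.6553) = 40.945°.

41°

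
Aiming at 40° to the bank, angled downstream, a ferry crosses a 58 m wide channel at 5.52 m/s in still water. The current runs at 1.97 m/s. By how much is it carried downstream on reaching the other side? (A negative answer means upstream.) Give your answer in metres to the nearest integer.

101 m

Perpendicular speed = 3.548 m/s; crossing time = 58 / 3.548 = 16.346 s.
Net downstream speed = 6.199 m/s.
Drift = 6.199 × 16.346 = 101.324 m (downstream).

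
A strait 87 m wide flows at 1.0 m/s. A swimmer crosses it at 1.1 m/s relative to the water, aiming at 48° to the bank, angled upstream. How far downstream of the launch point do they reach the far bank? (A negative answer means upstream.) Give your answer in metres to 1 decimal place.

Perpendicular speed = 0.817 m/s; crossing time = 87 / 0.817 = 106.427 s.
Net downstream speed = 0.264 m/s.
Drift = 0.264 × 106.427 = 28.092 m (downstream).

28.1 m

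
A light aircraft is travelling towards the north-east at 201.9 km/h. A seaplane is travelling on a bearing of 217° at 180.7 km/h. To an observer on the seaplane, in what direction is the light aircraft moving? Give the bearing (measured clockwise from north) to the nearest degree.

041°

Taking east as x and north as y: light aircraft velocity = (142.765, 142.765) km/h; seaplane velocity = (-108.748, -144.313) km/h.
Velocity of light aircraft relative to seaplane = (142.765, 142.765) − (-108.748, -144.313) = (251.513, 287.078) km/h.
Bearing = atan2(251.51, 287.08) = 41.22° clockwise from north.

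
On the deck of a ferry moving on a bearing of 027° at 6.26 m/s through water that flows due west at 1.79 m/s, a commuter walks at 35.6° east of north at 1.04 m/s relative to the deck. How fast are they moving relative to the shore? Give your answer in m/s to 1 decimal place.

6.6 m/s

In east/north components (m/s): commuter relative to ferry = (0.605, 0.846); ferry relative to water = (2.842, 5.578); water relative to ground = (-1.790, 0.000).
Sum = (1.657, 6.423) m/s.
Speed = |(1.657, 6.423)| = 6.634 m/s.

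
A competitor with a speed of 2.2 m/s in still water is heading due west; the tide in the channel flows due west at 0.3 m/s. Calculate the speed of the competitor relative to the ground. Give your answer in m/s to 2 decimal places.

2.50 m/s

Taking east as x and north as y: velocity relative to the water = (-2.200, 0.000) m/s; the water relative to ground = (-0.300, 0.000) m/s.
Velocity relative to ground = (-2.200, 0.000) + (-0.300, 0.000) = (-2.500, 0.000) m/s.
Speed = |(-2.500, 0.000)| = 2.500 m/s.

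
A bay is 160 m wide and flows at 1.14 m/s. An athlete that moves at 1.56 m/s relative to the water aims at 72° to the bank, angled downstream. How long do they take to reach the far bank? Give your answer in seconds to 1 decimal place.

The component of the athlete's velocity perpendicular to the bank is 1.56 × sin 72° = 1.484 m/s.
The flow acts along the bank and has no component across it.
Time = 160 / 1.484 = 107.842 s.

107.8 s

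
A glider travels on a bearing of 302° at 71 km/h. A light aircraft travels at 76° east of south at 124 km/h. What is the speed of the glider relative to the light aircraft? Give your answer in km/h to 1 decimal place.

Taking east as x and north as y: glider velocity = (-60.211, 37.624) km/h; light aircraft velocity = (120.317, -29.998) km/h.
Velocity of glider relative to light aircraft = (-60.211, 37.624) − (120.317, -29.998) = (-180.528, 67.623) km/h.
Magnitude = |(-180.528, 67.623)| = 192.778 km/h.

192.8 km/h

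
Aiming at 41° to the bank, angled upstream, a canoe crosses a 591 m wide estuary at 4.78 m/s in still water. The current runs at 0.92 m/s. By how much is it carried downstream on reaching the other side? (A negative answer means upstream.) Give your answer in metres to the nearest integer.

-506 m

Perpendicular speed = 3.136 m/s; crossing time = 591 / 3.136 = 188.459 s.
Net downstream speed = -2.688 m/s.
Drift = -2.688 × 188.459 = -506.486 m (upstream).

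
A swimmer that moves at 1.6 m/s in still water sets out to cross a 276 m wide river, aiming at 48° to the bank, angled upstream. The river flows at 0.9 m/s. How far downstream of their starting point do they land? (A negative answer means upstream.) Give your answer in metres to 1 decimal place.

-39.6 m

Perpendicular speed = 1.189 m/s; crossing time = 276 / 1.189 = 232.122 s.
Net downstream speed = -0.171 m/s.
Drift = -0.171 × 232.122 = -39.602 m (upstream).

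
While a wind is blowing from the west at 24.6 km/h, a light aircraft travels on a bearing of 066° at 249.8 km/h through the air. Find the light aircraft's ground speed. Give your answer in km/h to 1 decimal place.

Taking east as x and north as y: velocity relative to the air = (228.204, 101.603) km/h; the air relative to ground = (24.600, 0.000) km/h.
Velocity relative to ground = (228.204, 101.603) + (24.600, 0.000) = (252.804, 101.603) km/h.
Speed = |(252.804, 101.603)| = 272.457 km/h.

272.5 km/h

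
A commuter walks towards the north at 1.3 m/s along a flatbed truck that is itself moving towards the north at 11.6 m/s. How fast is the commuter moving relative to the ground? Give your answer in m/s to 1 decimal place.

12.9 m/s

Taking east as x and north as y: flatbed truck velocity = (0.000, 11.600) m/s; commuter velocity relative to flatbed truck = (0.000, 1.300) m/s.
Velocity relative to ground = (0.000, 11.600) + (0.000, 1.300) = (0.000, 12.900) m/s.
Speed = |(0.000, 12.900)| = 12.900 m/s.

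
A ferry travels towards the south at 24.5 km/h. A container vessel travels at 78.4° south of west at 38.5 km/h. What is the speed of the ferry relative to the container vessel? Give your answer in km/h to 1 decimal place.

Taking east as x and north as y: ferry velocity = (0.000, -24.500) km/h; container vessel velocity = (-7.741, -37.714) km/h.
Velocity of ferry relative to container vessel = (0.000, -24.500) − (-7.741, -37.714) = (7.741, 13.214) km/h.
Magnitude = |(7.741, 13.214)| = 15.314 km/h.

15.3 km/h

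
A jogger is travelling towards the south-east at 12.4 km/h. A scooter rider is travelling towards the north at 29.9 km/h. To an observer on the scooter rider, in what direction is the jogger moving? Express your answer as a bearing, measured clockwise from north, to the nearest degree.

Taking east as x and north as y: jogger velocity = (8.768, -8.768) km/h; scooter rider velocity = (0.000, 29.900) km/h.
Velocity of jogger relative to scooter rider = (8.768, -8.768) − (0.000, 29.900) = (8.768, -38.668) km/h.
Bearing = atan2(8.77, -38.67) = 167.22° clockwise from north.

167°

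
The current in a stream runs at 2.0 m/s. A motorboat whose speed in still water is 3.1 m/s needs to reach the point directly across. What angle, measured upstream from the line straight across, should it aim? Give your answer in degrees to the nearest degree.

To cancel the current, the upstream component of the motorboat's velocity must equal the flow: 3.1 sin θ = 2.0.
sin θ = 2.0 / 3.1 = 0.6452.
θ = arcsin(0.6452) = 40.178°.

40°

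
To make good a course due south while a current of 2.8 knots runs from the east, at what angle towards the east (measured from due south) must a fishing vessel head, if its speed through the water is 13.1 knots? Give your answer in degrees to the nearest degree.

12°

The current pushes perpendicular to the desired track; the heading must have a component into the current equal to 2.8 knots: 13.1 sin θ = 2.8.
sin θ = 0.2137, so θ = 12.342°.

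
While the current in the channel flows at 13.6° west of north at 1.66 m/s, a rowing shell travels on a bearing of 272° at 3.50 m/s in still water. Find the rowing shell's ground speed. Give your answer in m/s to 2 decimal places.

4.26 m/s

Taking east as x and north as y: velocity relative to the water = (-3.498, 0.122) m/s; the water relative to ground = (-0.390, 1.613) m/s.
Velocity relative to ground = (-3.498, 0.122) + (-0.390, 1.613) = (-3.888, 1.736) m/s.
Speed = |(-3.888, 1.736)| = 4.258 m/s.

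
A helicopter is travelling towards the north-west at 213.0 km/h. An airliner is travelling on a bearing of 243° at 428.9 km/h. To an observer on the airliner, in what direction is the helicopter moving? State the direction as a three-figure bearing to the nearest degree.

Taking east as x and north as y: helicopter velocity = (-150.614, 150.614) km/h; airliner velocity = (-382.153, -194.717) km/h.
Velocity of helicopter relative to airliner = (-150.614, 150.614) − (-382.153, -194.717) = (231.539, 345.330) km/h.
Bearing = atan2(231.54, 345.33) = 33.84° clockwise from north.

034°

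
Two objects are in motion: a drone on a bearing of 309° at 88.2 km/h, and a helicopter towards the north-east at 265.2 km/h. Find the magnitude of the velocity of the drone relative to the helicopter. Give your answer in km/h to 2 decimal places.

Taking east as x and north as y: drone velocity = (-68.544, 55.506) km/h; helicopter velocity = (187.525, 187.525) km/h.
Velocity of drone relative to helicopter = (-68.544, 55.506) − (187.525, 187.525) = (-256.069, -132.019) km/h.
Magnitude = |(-256.069, -132.019)| = 288.098 km/h.

288.10 km/h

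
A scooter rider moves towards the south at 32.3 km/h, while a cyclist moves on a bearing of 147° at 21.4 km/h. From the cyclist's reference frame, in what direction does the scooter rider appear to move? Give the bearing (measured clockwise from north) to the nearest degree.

Taking east as x and north as y: scooter rider velocity = (0.000, -32.300) km/h; cyclist velocity = (11.655, -17.948) km/h.
Velocity of scooter rider relative to cyclist = (0.000, -32.300) − (11.655, -17.948) = (-11.655, -14.352) km/h.
Bearing = atan2(-11.66, -14.35) = 219.08° clockwise from north.

219°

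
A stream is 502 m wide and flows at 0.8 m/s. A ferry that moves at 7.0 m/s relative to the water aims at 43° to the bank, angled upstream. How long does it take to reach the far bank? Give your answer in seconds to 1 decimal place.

The component of the ferry's velocity perpendicular to the bank is 7.0 × sin 43° = 4.774 m/s.
The current is parallel to the bank, so it does not affect the crossing time.
Time = 502 / 4.774 = 105.153 s.

105.2 s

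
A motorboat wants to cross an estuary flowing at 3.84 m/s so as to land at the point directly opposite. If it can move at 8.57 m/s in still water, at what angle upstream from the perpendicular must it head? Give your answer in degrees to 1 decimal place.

26.6°

To cancel the current, the upstream component of the motorboat's velocity must equal the flow: 8.57 sin θ = 3.84.
sin θ = 3.84 / 8.57 = 0.4481.
θ = arcsin(0.4481) = 26.620°.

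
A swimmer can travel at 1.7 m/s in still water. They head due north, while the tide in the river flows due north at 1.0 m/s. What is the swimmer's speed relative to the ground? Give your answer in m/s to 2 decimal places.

2.70 m/s

Taking east as x and north as y: velocity relative to the water = (0.000, 1.700) m/s; the water relative to ground = (0.000, 1.000) m/s.
Velocity relative to ground = (0.000, 1.700) + (0.000, 1.000) = (0.000, 2.700) m/s.
Speed = |(0.000, 2.700)| = 2.700 m/s.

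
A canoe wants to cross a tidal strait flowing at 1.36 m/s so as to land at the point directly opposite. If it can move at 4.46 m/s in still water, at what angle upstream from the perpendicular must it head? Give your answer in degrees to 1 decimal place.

17.8°

To cancel the current, the upstream component of the canoe's velocity must equal the flow: 4.46 sin θ = 1.36.
sin θ = 1.36 / 4.46 = 0.3049.
θ = arcsin(0.3049) = 17.754°.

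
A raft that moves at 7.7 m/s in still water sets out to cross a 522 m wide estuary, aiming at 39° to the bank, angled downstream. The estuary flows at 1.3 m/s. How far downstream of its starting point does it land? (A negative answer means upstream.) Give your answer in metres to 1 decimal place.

784.7 m

Perpendicular speed = 4.846 m/s; crossing time = 522 / 4.846 = 107.723 s.
Net downstream speed = 7.284 m/s.
Drift = 7.284 × 107.723 = 784.656 m (downstream).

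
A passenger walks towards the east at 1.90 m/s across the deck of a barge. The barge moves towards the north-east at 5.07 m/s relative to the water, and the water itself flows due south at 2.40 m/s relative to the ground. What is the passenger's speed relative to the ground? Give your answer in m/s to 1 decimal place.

In east/north components (m/s): passenger relative to barge = (1.900, 0.000); barge relative to water = (3.585, 3.585); water relative to ground = (0.000, -2.400).
Sum = (5.485, 1.185) m/s.
Speed = |(5.485, 1.185)| = 5.612 m/s.

5.6 m/s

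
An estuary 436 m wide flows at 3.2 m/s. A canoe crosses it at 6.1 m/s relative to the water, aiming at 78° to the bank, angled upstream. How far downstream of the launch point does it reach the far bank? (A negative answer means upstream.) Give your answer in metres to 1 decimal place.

141.2 m

Perpendicular speed = 5.967 m/s; crossing time = 436 / 5.967 = 73.072 s.
Net downstream speed = 1.932 m/s.
Drift = 1.932 × 73.072 = 141.156 m (downstream).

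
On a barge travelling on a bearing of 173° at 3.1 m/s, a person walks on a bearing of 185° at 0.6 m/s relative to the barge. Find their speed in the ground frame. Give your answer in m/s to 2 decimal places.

Taking east as x and north as y: barge velocity = (0.378, -3.077) m/s; person velocity relative to barge = (-0.052, -0.598) m/s.
Velocity relative to ground = (0.378, -3.077) + (-0.052, -0.598) = (0.326, -3.675) m/s.
Speed = |(0.326, -3.675)| = 3.689 m/s.

3.69 m/s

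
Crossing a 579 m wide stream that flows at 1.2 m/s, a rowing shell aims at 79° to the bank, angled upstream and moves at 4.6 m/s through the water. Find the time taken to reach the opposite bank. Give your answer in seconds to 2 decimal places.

The component of the rowing shell's velocity perpendicular to the bank is 4.6 × sin 79° = 4.515 m/s.
Only the cross-stream component determines the crossing time; the current contributes nothing perpendicular to the bank.
Time = 579 / 4.515 = 128.225 s.

128.23 s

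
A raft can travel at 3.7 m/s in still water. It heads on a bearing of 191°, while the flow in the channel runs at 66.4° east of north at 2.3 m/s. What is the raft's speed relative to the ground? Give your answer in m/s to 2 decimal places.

Taking east as x and north as y: velocity relative to the water = (-0.706, -3.632) m/s; the water relative to ground = (2.108, 0.921) m/s.
Velocity relative to ground = (-0.706, -3.632) + (2.108, 0.921) = (1.402, -2.711) m/s.
Speed = |(1.402, -2.711)| = 3.052 m/s.

3.05 m/s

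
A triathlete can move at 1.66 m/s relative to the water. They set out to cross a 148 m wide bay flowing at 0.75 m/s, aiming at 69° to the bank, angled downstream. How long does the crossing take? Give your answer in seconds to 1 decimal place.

95.5 s

The component of the triathlete's velocity perpendicular to the bank is 1.66 × sin 69° = 1.550 m/s.
Only the cross-stream component determines the crossing time; the current contributes nothing perpendicular to the bank.
Time = 148 / 1.550 = 95.500 s.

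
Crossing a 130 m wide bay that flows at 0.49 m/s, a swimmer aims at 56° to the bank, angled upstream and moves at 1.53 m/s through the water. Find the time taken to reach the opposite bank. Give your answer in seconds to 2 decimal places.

The component of the swimmer's velocity perpendicular to the bank is 1.53 × sin 56° = 1.268 m/s.
The current is parallel to the bank, so it does not affect the crossing time.
Time = 130 / 1.268 = 102.489 s.

102.49 s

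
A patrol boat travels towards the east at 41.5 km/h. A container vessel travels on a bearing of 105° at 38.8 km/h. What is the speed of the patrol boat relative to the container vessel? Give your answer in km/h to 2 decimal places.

10.82 km/h

Taking east as x and north as y: patrol boat velocity = (41.500, 0.000) km/h; container vessel velocity = (37.478, -10.042) km/h.
Velocity of patrol boat relative to container vessel = (41.500, 0.000) − (37.478, -10.042) = (4.022, 10.042) km/h.
Magnitude = |(4.022, 10.042)| = 10.818 km/h.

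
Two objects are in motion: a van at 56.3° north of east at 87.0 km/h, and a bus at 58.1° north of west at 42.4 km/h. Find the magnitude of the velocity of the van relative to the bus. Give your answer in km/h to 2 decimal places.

79.49 km/h

Taking east as x and north as y: van velocity = (48.271, 72.380) km/h; bus velocity = (-22.406, 35.996) km/h.
Velocity of van relative to bus = (48.271, 72.380) − (-22.406, 35.996) = (70.677, 36.384) km/h.
Magnitude = |(70.677, 36.384)| = 79.492 km/h.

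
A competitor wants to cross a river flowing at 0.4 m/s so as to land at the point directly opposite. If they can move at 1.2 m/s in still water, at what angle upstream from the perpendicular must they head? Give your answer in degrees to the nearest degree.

19°

To cancel the current, the upstream component of the competitor's velocity must equal the flow: 1.2 sin θ = 0.4.
sin θ = 0.4 / 1.2 = 0.3333.
θ = arcsin(0.3333) = 19.471°.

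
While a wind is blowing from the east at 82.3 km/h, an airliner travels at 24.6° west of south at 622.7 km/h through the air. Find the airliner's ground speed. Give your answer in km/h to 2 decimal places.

661.21 km/h

Taking east as x and north as y: velocity relative to the air = (-259.218, -566.181) km/h; the air relative to ground = (-82.300, 0.000) km/h.
Velocity relative to ground = (-259.218, -566.181) + (-82.300, 0.000) = (-341.518, -566.181) km/h.
Speed = |(-341.518, -566.181)| = 661.208 km/h.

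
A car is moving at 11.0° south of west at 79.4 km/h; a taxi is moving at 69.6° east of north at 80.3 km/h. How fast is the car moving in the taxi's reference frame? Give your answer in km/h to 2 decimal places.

Taking east as x and north as y: car velocity = (-77.941, -15.150) km/h; taxi velocity = (75.264, 27.990) km/h.
Velocity of car relative to taxi = (-77.941, -15.150) − (75.264, 27.990) = (-153.205, -43.141) km/h.
Magnitude = |(-153.205, -43.141)| = 159.163 km/h.

159.16 km/h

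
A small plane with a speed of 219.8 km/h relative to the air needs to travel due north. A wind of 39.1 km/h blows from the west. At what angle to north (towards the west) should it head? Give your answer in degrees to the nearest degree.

10°

The wind pushes perpendicular to the desired track; the heading must have a component into the wind equal to 39.1 km/h: 219.8 sin θ = 39.1.
sin θ = 0.1779, so θ = 10.247°.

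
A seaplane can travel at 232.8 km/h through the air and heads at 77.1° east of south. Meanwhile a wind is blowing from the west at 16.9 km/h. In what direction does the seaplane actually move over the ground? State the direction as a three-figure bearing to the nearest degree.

102°

Taking east as x and north as y: velocity relative to the air = (226.924, -51.973) km/h; the air relative to ground = (16.900, 0.000) km/h.
Velocity relative to ground = (226.924, -51.973) + (16.900, 0.000) = (243.824, -51.973) km/h.
Bearing = atan2(243.82, -51.97) = 102.03° clockwise from north.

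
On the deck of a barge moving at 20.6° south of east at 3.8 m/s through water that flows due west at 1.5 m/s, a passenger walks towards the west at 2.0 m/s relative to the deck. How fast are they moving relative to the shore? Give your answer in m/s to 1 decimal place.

In east/north components (m/s): passenger relative to barge = (-2.000, 0.000); barge relative to water = (3.557, -1.337); water relative to ground = (-1.500, 0.000).
Sum = (0.057, -1.337) m/s.
Speed = |(0.057, -1.337)| = 1.338 m/s.

1.3 m/s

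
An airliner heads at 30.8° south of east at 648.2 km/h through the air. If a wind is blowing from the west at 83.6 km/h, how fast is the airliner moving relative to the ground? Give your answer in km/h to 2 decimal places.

Taking east as x and north as y: velocity relative to the air = (556.778, -331.906) km/h; the air relative to ground = (83.600, 0.000) km/h.
Velocity relative to ground = (556.778, -331.906) + (83.600, 0.000) = (640.378, -331.906) km/h.
Speed = |(640.378, -331.906)| = 721.280 km/h.

721.28 km/h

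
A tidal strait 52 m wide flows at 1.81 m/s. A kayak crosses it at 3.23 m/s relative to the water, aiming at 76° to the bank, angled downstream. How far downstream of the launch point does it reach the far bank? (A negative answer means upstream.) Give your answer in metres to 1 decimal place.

43.0 m

Perpendicular speed = 3.134 m/s; crossing time = 52 / 3.134 = 16.592 s.
Net downstream speed = 2.591 m/s.
Drift = 2.591 × 16.592 = 42.996 m (downstream).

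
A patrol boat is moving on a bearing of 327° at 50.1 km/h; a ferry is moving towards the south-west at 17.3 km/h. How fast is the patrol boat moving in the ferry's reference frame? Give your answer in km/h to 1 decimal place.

56.3 km/h

Taking east as x and north as y: patrol boat velocity = (-27.286, 42.017) km/h; ferry velocity = (-12.233, -12.233) km/h.
Velocity of patrol boat relative to ferry = (-27.286, 42.017) − (-12.233, -12.233) = (-15.053, 54.250) km/h.
Magnitude = |(-15.053, 54.250)| = 56.300 km/h.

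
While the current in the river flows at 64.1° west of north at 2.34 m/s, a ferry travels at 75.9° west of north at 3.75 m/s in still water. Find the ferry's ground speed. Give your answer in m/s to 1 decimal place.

6.1 m/s

Taking east as x and north as y: velocity relative to the water = (-3.637, 0.914) m/s; the water relative to ground = (-2.105, 1.022) m/s.
Velocity relative to ground = (-3.637, 0.914) + (-2.105, 1.022) = (-5.742, 1.936) m/s.
Speed = |(-5.742, 1.936)| = 6.059 m/s.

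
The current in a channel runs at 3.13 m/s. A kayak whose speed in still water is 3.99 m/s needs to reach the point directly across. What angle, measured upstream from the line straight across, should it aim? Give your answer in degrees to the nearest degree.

52°

To cancel the current, the upstream component of the kayak's velocity must equal the flow: 3.99 sin θ = 3.13.
sin θ = 3.13 / 3.99 = 0.7845.
θ = arcsin(0.7845) = 51.671°.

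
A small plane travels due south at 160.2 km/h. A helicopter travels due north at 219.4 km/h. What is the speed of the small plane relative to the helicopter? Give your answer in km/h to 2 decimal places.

379.60 km/h

Taking east as x and north as y: small plane velocity = (0.000, -160.200) km/h; helicopter velocity = (0.000, 219.400) km/h.
Velocity of small plane relative to helicopter = (0.000, -160.200) − (0.000, 219.400) = (0.000, -379.600) km/h.
Magnitude = |(0.000, -379.600)| = 379.600 km/h.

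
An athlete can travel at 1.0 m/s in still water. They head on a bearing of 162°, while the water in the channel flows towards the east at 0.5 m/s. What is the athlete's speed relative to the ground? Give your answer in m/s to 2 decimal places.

1.25 m/s

Taking east as x and north as y: velocity relative to the water = (0.309, -0.951) m/s; the water relative to ground = (0.500, 0.000) m/s.
Velocity relative to ground = (0.309, -0.951) + (0.500, 0.000) = (0.809, -0.951) m/s.
Speed = |(0.809, -0.951)| = 1.249 m/s.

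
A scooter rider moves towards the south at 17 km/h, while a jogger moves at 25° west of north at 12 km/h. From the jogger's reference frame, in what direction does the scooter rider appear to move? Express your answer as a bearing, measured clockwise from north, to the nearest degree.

Taking east as x and north as y: scooter rider velocity = (0.000, -17.000) km/h; jogger velocity = (-5.071, 10.876) km/h.
Velocity of scooter rider relative to jogger = (0.000, -17.000) − (-5.071, 10.876) = (5.071, -27.876) km/h.
Bearing = atan2(5.07, -27.88) = 169.69° clockwise from north.

170°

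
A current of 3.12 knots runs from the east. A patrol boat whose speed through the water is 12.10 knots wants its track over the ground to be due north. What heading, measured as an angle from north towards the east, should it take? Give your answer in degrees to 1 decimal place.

The current pushes perpendicular to the desired track; the heading must have a component into the current equal to 3.12 knots: 12.10 sin θ = 3.12.
sin θ = 0.2579, so θ = 14.943°.

14.9°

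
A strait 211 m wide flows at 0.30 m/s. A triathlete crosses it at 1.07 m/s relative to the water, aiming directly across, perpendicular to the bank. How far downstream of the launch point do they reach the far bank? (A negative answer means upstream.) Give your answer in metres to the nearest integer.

59 m

Perpendicular speed = 1.070 m/s; crossing time = 211 / 1.070 = 197.196 s.
Net downstream speed = 0.300 m/s.
Drift = 0.300 × 197.196 = 59.159 m (downstream).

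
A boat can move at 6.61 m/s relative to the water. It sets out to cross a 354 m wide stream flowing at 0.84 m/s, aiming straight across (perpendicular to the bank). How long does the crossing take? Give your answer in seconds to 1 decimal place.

53.6 s

The component of the boat's velocity perpendicular to the bank is 6.61 m/s.
The current is parallel to the bank, so it does not affect the crossing time.
Time = 354 / 6.610 = 53.555 s.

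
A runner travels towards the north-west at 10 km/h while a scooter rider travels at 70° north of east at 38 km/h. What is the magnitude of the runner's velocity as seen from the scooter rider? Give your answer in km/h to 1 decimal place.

35.0 km/h

Taking east as x and north as y: runner velocity = (-7.071, 7.071) km/h; scooter rider velocity = (12.997, 35.708) km/h.
Velocity of runner relative to scooter rider = (-7.071, 7.071) − (12.997, 35.708) = (-20.068, -28.637) km/h.
Magnitude = |(-20.068, -28.637)| = 34.969 km/h.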